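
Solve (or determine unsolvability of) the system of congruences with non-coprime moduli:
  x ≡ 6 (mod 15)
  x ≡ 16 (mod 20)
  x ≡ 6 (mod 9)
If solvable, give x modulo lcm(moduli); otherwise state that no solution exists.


Moduli 15, 20, 9 are not pairwise coprime, so CRT works modulo lcm(m_i) when all pairwise compatibility conditions hold.
Pairwise compatibility: gcd(m_i, m_j) must divide a_i - a_j for every pair.
Merge one congruence at a time:
  Start: x ≡ 6 (mod 15).
  Combine with x ≡ 16 (mod 20): gcd(15, 20) = 5; 16 - 6 = 10, which IS divisible by 5, so compatible.
    Write x = 6 + 15·t and substitute into x ≡ 16 (mod 20): 15·t ≡ 16 − 6 = 10 (mod 20).
    Divide the congruence (and modulus) by g = 5: 3·t ≡ 2 (mod 4).
    The inverse of 3 mod 4 is 3 (since 3·3 = 9 = 2·4 + 1), so t ≡ 3·2 = 6 ≡ 2 (mod 4).
    Then x = 6 + 15·2 = 36, valid modulo lcm(15, 20) = 60: x ≡ 36 (mod 60).
  Combine with x ≡ 6 (mod 9): gcd(60, 9) = 3; 6 - 36 = -30, which IS divisible by 3, so compatible.
    Write x = 36 + 60·t and substitute into x ≡ 6 (mod 9): 60·t ≡ 6 − 36 = -30 (mod 9).
    Divide the congruence (and modulus) by g = 3: 20·t ≡ -10 (mod 3).
    Reduce coefficients mod 3: 2·t ≡ 2 (mod 3).
    The inverse of 2 mod 3 is 2 (since 2·2 = 4 = 1·3 + 1), so t ≡ 2·2 = 4 ≡ 1 (mod 3).
    Then x = 36 + 60·1 = 96, valid modulo lcm(60, 9) = 180: x ≡ 96 (mod 180).
Verify: 96 mod 15 = 6, 96 mod 20 = 16, 96 mod 9 = 6.

x ≡ 96 (mod 180).


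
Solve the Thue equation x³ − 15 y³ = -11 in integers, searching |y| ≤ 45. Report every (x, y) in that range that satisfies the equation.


The equation is x³ - 15y³ = -11. For fixed y, x³ = 15·y³ − 11, so a solution requires the RHS to be a perfect cube.
Strategy: iterate y from -45 to 45, compute RHS = 15·y³ − 11, and check whether it is a (positive or negative) perfect cube.
Check small values of y:
  y = 0: RHS = -11 is not a perfect cube.
  y = 1: RHS = 4 is not a perfect cube.
  y = -1: RHS = -26 is not a perfect cube.
  y = 2: RHS = 109 is not a perfect cube.
  y = -2: RHS = -131 is not a perfect cube.
  y = 3: RHS = 394 is not a perfect cube.
  y = -3: RHS = -416 is not a perfect cube.
Continuing the search up to |y| = 45 finds no solutions either.
No (x, y) in the scanned range satisfies the equation.

No integer solutions with |y| ≤ 45.


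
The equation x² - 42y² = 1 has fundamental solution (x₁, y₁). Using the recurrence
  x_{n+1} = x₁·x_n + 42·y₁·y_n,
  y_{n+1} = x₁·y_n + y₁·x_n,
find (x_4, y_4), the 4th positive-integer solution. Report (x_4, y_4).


Step 1: Find the fundamental solution (x₁, y₁) of x² - 42y² = 1.
  Expand √42 as a continued fraction. a₀ = ⌊√42⌋ = 6; iterate m_{k+1} = d_k·a_k − m_k, d_{k+1} = (42 − m_{k+1}²)/d_k, a_{k+1} = ⌊(a₀ + m_{k+1})/d_{k+1}⌋ (starting m₀ = 0, d₀ = 1), with convergents p_k = a_k·p_{k-1} + p_{k-2}, q_k = a_k·q_{k-1} + q_{k-2} (p₋₁ = 1, q₋₁ = 0):
  k = 0: a₀ = 6; p₀/q₀ = 6/1; p₀² − 42·q₀² = 36 − 42 = -6.
  k = 1: m = 6, d = 6, a = ⌊(6 + 6)/6⌋ = 2; p/q = (2·6 + 1)/(2·1 + 0) = 13/2; p² − 42·q² = 169 − 168 = 1.
  The first convergent with p² − 42·q² = 1 gives the fundamental solution (x₁, y₁) = (13, 2).
Step 2: Apply the recurrence (x_{n+1}, y_{n+1}) = (x₁x_n + 42y₁y_n, x₁y_n + y₁x_n) repeatedly.
  From (x_1, y_1) = (13, 2): x_2 = 13·13 + 42·2·2 = 337; y_2 = 13·2 + 2·13 = 52.
  From (x_2, y_2) = (337, 52): x_3 = 13·337 + 42·2·52 = 8749; y_3 = 13·52 + 2·337 = 1350.
  From (x_3, y_3) = (8749, 1350): x_4 = 13·8749 + 42·2·1350 = 227137; y_4 = 13·1350 + 2·8749 = 35048.
Step 3: Verify x_4² - 42·y_4² = 51591216769 - 51591216768 = 1 (should be 1). ✓

(x_1, y_1) = (13, 2); (x_4, y_4) = (227137, 35048).


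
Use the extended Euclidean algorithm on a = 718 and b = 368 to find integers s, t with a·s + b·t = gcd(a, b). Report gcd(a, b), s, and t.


Euclidean algorithm on (718, 368) — divide until remainder is 0:
  718 = 1 · 368 + 350
  368 = 1 · 350 + 18
  350 = 19 · 18 + 8
  18 = 2 · 8 + 2
  8 = 4 · 2 + 0
gcd(718, 368) = 2.
Track Bezout coefficients alongside the remainders: start with r₀ = 718 = a·1 + b·0 (s = 1, t = 0) and r₁ = 368 = a·0 + b·1 (s = 0, t = 1); each new remainder r_{k+1} = r_{k-1} − q_k·r_k inherits s_{k+1} = s_{k-1} − q_k·s_k, t_{k+1} = t_{k-1} − q_k·t_k, so r_k = a·s_k + b·t_k at every step:
  q = 1: r = 350, s = 1 − 1·0 = 1, t = 0 − 1·1 = -1  (check: 718·1 + 368·(-1) = 350)
  q = 1: r = 18, s = 0 − 1·1 = -1, t = 1 − 1·(-1) = 2  (check: 718·(-1) + 368·2 = 18)
  q = 19: r = 8, s = 1 − 19·(-1) = 20, t = -1 − 19·2 = -39  (check: 718·20 + 368·(-39) = 8)
  q = 2: r = 2, s = -1 − 2·20 = -41, t = 2 − 2·(-39) = 80  (check: 718·(-41) + 368·80 = 2)
The row with r = 2 (the gcd) gives the Bezout coefficients s = -41, t = 80.
Result: 718 · (-41) + 368 · (80) = 2.

gcd(718, 368) = 2; s = -41, t = 80 (check: 718·(-41) + 368·80 = 2).


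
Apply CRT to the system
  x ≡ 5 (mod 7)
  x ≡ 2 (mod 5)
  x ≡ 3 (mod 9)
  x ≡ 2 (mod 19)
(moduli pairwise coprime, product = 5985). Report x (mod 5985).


Product of moduli M = 7 · 5 · 9 · 19 = 5985.
Merge one congruence at a time:
  Start: x ≡ 5 (mod 7).
  Combine with x ≡ 2 (mod 5); new modulus lcm = 35.
    Write x = 5 + 7·t and substitute into x ≡ 2 (mod 5): 7·t ≡ 2 − 5 = -3 (mod 5).
    Reduce coefficients mod 5: 2·t ≡ 2 (mod 5).
    The inverse of 2 mod 5 is 3 (since 2·3 = 6 = 1·5 + 1), so t ≡ 3·2 = 6 ≡ 1 (mod 5).
    Then x = 5 + 7·1 = 12, valid modulo lcm(7, 5) = 35: x ≡ 12 (mod 35).
  Combine with x ≡ 3 (mod 9); new modulus lcm = 315.
    Write x = 12 + 35·t and substitute into x ≡ 3 (mod 9): 35·t ≡ 3 − 12 = -9 (mod 9).
    Reduce coefficients mod 9: 8·t ≡ 0 (mod 9).
    The inverse of 8 mod 9 is 8 (since 8·8 = 64 = 7·9 + 1), so t ≡ 8·0 = 0 ≡ 0 (mod 9).
    Then x = 12 + 35·0 = 12, valid modulo lcm(35, 9) = 315: x ≡ 12 (mod 315).
  Combine with x ≡ 2 (mod 19); new modulus lcm = 5985.
    Write x = 12 + 315·t and substitute into x ≡ 2 (mod 19): 315·t ≡ 2 − 12 = -10 (mod 19).
    Reduce coefficients mod 19: 11·t ≡ 9 (mod 19).
    The inverse of 11 mod 19 is 7 (since 11·7 = 77 = 4·19 + 1), so t ≡ 7·9 = 63 ≡ 6 (mod 19).
    Then x = 12 + 315·6 = 1902, valid modulo lcm(315, 19) = 5985: x ≡ 1902 (mod 5985).
Verify against each original: 1902 mod 7 = 5, 1902 mod 5 = 2, 1902 mod 9 = 3, 1902 mod 19 = 2.

x ≡ 1902 (mod 5985).


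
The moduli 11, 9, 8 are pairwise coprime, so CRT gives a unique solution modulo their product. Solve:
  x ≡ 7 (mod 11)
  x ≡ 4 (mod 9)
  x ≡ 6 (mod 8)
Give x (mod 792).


Moduli 11, 9, 8 are pairwise coprime; by CRT there is a unique solution modulo M = 11 · 9 · 8 = 792.
Solve pairwise, accumulating the modulus:
  Start with x ≡ 7 (mod 11).
  Combine with x ≡ 4 (mod 9): since gcd(11, 9) = 1, we get a unique residue mod 99.
    Write x = 7 + 11·t and substitute into x ≡ 4 (mod 9): 11·t ≡ 4 − 7 = -3 (mod 9).
    Reduce coefficients mod 9: 2·t ≡ 6 (mod 9).
    The inverse of 2 mod 9 is 5 (since 2·5 = 10 = 1·9 + 1), so t ≡ 5·6 = 30 ≡ 3 (mod 9).
    Then x = 7 + 11·3 = 40, valid modulo lcm(11, 9) = 99: x ≡ 40 (mod 99).
  Combine with x ≡ 6 (mod 8): since gcd(99, 8) = 1, we get a unique residue mod 792.
    Write x = 40 + 99·t and substitute into x ≡ 6 (mod 8): 99·t ≡ 6 − 40 = -34 (mod 8).
    Reduce coefficients mod 8: 3·t ≡ 6 (mod 8).
    The inverse of 3 mod 8 is 3 (since 3·3 = 9 = 1·8 + 1), so t ≡ 3·6 = 18 ≡ 2 (mod 8).
    Then x = 40 + 99·2 = 238, valid modulo lcm(99, 8) = 792: x ≡ 238 (mod 792).
Verify: 238 mod 11 = 7 ✓, 238 mod 9 = 4 ✓, 238 mod 8 = 6 ✓.

x ≡ 238 (mod 792).


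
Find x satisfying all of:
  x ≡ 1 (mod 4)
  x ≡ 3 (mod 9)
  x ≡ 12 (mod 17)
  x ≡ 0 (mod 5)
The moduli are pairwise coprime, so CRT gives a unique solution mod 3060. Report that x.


Product of moduli M = 4 · 9 · 17 · 5 = 3060.
Merge one congruence at a time:
  Start: x ≡ 1 (mod 4).
  Combine with x ≡ 3 (mod 9); new modulus lcm = 36.
    Write x = 1 + 4·t and substitute into x ≡ 3 (mod 9): 4·t ≡ 3 − 1 = 2 (mod 9).
    The inverse of 4 mod 9 is 7 (since 4·7 = 28 = 3·9 + 1), so t ≡ 7·2 = 14 ≡ 5 (mod 9).
    Then x = 1 + 4·5 = 21, valid modulo lcm(4, 9) = 36: x ≡ 21 (mod 36).
  Combine with x ≡ 12 (mod 17); new modulus lcm = 612.
    Write x = 21 + 36·t and substitute into x ≡ 12 (mod 17): 36·t ≡ 12 − 21 = -9 (mod 17).
    Reduce coefficients mod 17: 2·t ≡ 8 (mod 17).
    The inverse of 2 mod 17 is 9 (since 2·9 = 18 = 1·17 + 1), so t ≡ 9·8 = 72 ≡ 4 (mod 17).
    Then x = 21 + 36·4 = 165, valid modulo lcm(36, 17) = 612: x ≡ 165 (mod 612).
  Combine with x ≡ 0 (mod 5); new modulus lcm = 3060.
    Write x = 165 + 612·t and substitute into x ≡ 0 (mod 5): 612·t ≡ 0 − 165 = -165 (mod 5).
    Reduce coefficients mod 5: 2·t ≡ 0 (mod 5).
    The inverse of 2 mod 5 is 3 (since 2·3 = 6 = 1·5 + 1), so t ≡ 3·0 = 0 ≡ 0 (mod 5).
    Then x = 165 + 612·0 = 165, valid modulo lcm(612, 5) = 3060: x ≡ 165 (mod 3060).
Verify against each original: 165 mod 4 = 1, 165 mod 9 = 3, 165 mod 17 = 12, 165 mod 5 = 0.

x ≡ 165 (mod 3060).


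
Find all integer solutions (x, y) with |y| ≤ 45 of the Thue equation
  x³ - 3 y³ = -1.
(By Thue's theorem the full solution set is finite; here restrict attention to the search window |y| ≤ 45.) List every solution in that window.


The equation is x³ - 3y³ = -1. For fixed y, x³ = 3·y³ − 1, so a solution requires the RHS to be a perfect cube.
Strategy: iterate y from -45 to 45, compute RHS = 3·y³ − 1, and check whether it is a (positive or negative) perfect cube.
Check small values of y:
  y = 0: RHS = -1 = (-1)³ ⇒ x = -1 works.
  y = 1: RHS = 2 is not a perfect cube.
  y = -1: RHS = -4 is not a perfect cube.
  y = 2: RHS = 23 is not a perfect cube.
  y = -2: RHS = -25 is not a perfect cube.
  y = 3: RHS = 80 is not a perfect cube.
  y = -3: RHS = -82 is not a perfect cube.
Continuing the search up to |y| = 45 finds no further solutions beyond those listed.
Collected solutions: (-1, 0).

Solutions (with |y| ≤ 45): (-1, 0).


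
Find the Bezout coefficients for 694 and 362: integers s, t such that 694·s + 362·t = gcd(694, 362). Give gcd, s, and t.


Euclidean algorithm on (694, 362) — divide until remainder is 0:
  694 = 1 · 362 + 332
  362 = 1 · 332 + 30
  332 = 11 · 30 + 2
  30 = 15 · 2 + 0
gcd(694, 362) = 2.
Track Bezout coefficients alongside the remainders: start with r₀ = 694 = a·1 + b·0 (s = 1, t = 0) and r₁ = 362 = a·0 + b·1 (s = 0, t = 1); each new remainder r_{k+1} = r_{k-1} − q_k·r_k inherits s_{k+1} = s_{k-1} − q_k·s_k, t_{k+1} = t_{k-1} − q_k·t_k, so r_k = a·s_k + b·t_k at every step:
  q = 1: r = 332, s = 1 − 1·0 = 1, t = 0 − 1·1 = -1  (check: 694·1 + 362·(-1) = 332)
  q = 1: r = 30, s = 0 − 1·1 = -1, t = 1 − 1·(-1) = 2  (check: 694·(-1) + 362·2 = 30)
  q = 11: r = 2, s = 1 − 11·(-1) = 12, t = -1 − 11·2 = -23  (check: 694·12 + 362·(-23) = 2)
The row with r = 2 (the gcd) gives the Bezout coefficients s = 12, t = -23.
Result: 694 · (12) + 362 · (-23) = 2.

gcd(694, 362) = 2; s = 12, t = -23 (check: 694·12 + 362·(-23) = 2).


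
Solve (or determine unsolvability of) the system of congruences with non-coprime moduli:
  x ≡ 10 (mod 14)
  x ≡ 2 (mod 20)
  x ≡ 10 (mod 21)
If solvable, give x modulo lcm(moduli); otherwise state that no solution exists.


Moduli 14, 20, 21 are not pairwise coprime, so CRT works modulo lcm(m_i) when all pairwise compatibility conditions hold.
Pairwise compatibility: gcd(m_i, m_j) must divide a_i - a_j for every pair.
Merge one congruence at a time:
  Start: x ≡ 10 (mod 14).
  Combine with x ≡ 2 (mod 20): gcd(14, 20) = 2; 2 - 10 = -8, which IS divisible by 2, so compatible.
    Write x = 10 + 14·t and substitute into x ≡ 2 (mod 20): 14·t ≡ 2 − 10 = -8 (mod 20).
    Divide the congruence (and modulus) by g = 2: 7·t ≡ -4 (mod 10).
    Reduce coefficients mod 10: 7·t ≡ 6 (mod 10).
    The inverse of 7 mod 10 is 3 (since 7·3 = 21 = 2·10 + 1), so t ≡ 3·6 = 18 ≡ 8 (mod 10).
    Then x = 10 + 14·8 = 122, valid modulo lcm(14, 20) = 140: x ≡ 122 (mod 140).
  Combine with x ≡ 10 (mod 21): gcd(140, 21) = 7; 10 - 122 = -112, which IS divisible by 7, so compatible.
    Write x = 122 + 140·t and substitute into x ≡ 10 (mod 21): 140·t ≡ 10 − 122 = -112 (mod 21).
    Divide the congruence (and modulus) by g = 7: 20·t ≡ -16 (mod 3).
    Reduce coefficients mod 3: 2·t ≡ 2 (mod 3).
    The inverse of 2 mod 3 is 2 (since 2·2 = 4 = 1·3 + 1), so t ≡ 2·2 = 4 ≡ 1 (mod 3).
    Then x = 122 + 140·1 = 262, valid modulo lcm(140, 21) = 420: x ≡ 262 (mod 420).
Verify: 262 mod 14 = 10, 262 mod 20 = 2, 262 mod 21 = 10.

x ≡ 262 (mod 420).


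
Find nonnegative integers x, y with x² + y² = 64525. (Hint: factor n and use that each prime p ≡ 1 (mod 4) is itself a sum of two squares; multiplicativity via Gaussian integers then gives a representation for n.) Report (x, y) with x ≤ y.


Step 1: Factor n = 64525 = 5^2 · 29 · 89.
Step 2: Check the mod-4 condition on each prime factor: 5 ≡ 1 (mod 4), exponent 2; 29 ≡ 1 (mod 4), exponent 1; 89 ≡ 1 (mod 4), exponent 1.
All primes ≡ 3 (mod 4) appear to even exponent (or don't appear), so by the two-squares theorem n IS expressible as a sum of two squares.
Step 3: Build a representation. Group n = k² · m with k = 5 and m = 29 · 89 = 2581 (a product of primes ≡ 1 (mod 4)); a representation of m scales to one of n via (k·x)² + (k·y)² = k²(x² + y²). Each prime p ≡ 1 (mod 4) is itself a sum of two squares; find a² by testing p − a² for a perfect square:
  29: 29 − 1² = 28, 29 − 2² = 25 = 5² ⇒ 29 = 2² + 5².
  89: 89 − 1² = 88, 89 − 2² = 85, 89 − 3² = 80, 89 − 4² = 73, 89 − 5² = 64 = 8² ⇒ 89 = 5² + 8².
  Combine using the Brahmagupta–Fibonacci identity (a² + b²)(c² + d²) = (ac − bd)² + (ad + bc)² = (ac + bd)² + (ad − bc)²:
  29 · 89 = 2581: from (2² + 5²)(5² + 8²), take (2·5 − 5·8, 2·8 + 5·5) = (10 − 40, 16 + 25) = (-30, 41); dropping signs (only squares matter) gives (30, 41); check 30² + 41² = 900 + 1681 = 2581 ✓.
  Scale by k = 5: (5·30, 5·41) = (150, 205).
Step 4: Order so x ≤ y and verify: 150² + 205² = 22500 + 42025 = 64525 = n. ✓

n = 64525 = 150² + 205² (one valid representation with x ≤ y).


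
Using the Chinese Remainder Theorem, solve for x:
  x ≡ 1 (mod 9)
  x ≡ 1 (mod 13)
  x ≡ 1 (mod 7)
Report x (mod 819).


Moduli 9, 13, 7 are pairwise coprime; by CRT there is a unique solution modulo M = 9 · 13 · 7 = 819.
Solve pairwise, accumulating the modulus:
  Start with x ≡ 1 (mod 9).
  Combine with x ≡ 1 (mod 13): since gcd(9, 13) = 1, we get a unique residue mod 117.
    Write x = 1 + 9·t and substitute into x ≡ 1 (mod 13): 9·t ≡ 1 − 1 = 0 (mod 13).
    The inverse of 9 mod 13 is 3 (since 9·3 = 27 = 2·13 + 1), so t ≡ 3·0 = 0 ≡ 0 (mod 13).
    Then x = 1 + 9·0 = 1, valid modulo lcm(9, 13) = 117: x ≡ 1 (mod 117).
  Combine with x ≡ 1 (mod 7): since gcd(117, 7) = 1, we get a unique residue mod 819.
    Write x = 1 + 117·t and substitute into x ≡ 1 (mod 7): 117·t ≡ 1 − 1 = 0 (mod 7).
    Reduce coefficients mod 7: 5·t ≡ 0 (mod 7).
    The inverse of 5 mod 7 is 3 (since 5·3 = 15 = 2·7 + 1), so t ≡ 3·0 = 0 ≡ 0 (mod 7).
    Then x = 1 + 117·0 = 1, valid modulo lcm(117, 7) = 819: x ≡ 1 (mod 819).
Verify: 1 mod 9 = 1 ✓, 1 mod 13 = 1 ✓, 1 mod 7 = 1 ✓.

x ≡ 1 (mod 819).


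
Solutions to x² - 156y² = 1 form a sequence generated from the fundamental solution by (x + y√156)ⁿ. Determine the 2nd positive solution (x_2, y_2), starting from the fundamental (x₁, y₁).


Step 1: Find the fundamental solution (x₁, y₁) of x² - 156y² = 1.
  Expand √156 as a continued fraction. a₀ = ⌊√156⌋ = 12; iterate m_{k+1} = d_k·a_k − m_k, d_{k+1} = (156 − m_{k+1}²)/d_k, a_{k+1} = ⌊(a₀ + m_{k+1})/d_{k+1}⌋ (starting m₀ = 0, d₀ = 1), with convergents p_k = a_k·p_{k-1} + p_{k-2}, q_k = a_k·q_{k-1} + q_{k-2} (p₋₁ = 1, q₋₁ = 0):
  k = 0: a₀ = 12; p₀/q₀ = 12/1; p₀² − 156·q₀² = 144 − 156 = -12.
  k = 1: m = 12, d = 12, a = ⌊(12 + 12)/12⌋ = 2; p/q = (2·12 + 1)/(2·1 + 0) = 25/2; p² − 156·q² = 625 − 624 = 1.
  The first convergent with p² − 156·q² = 1 gives the fundamental solution (x₁, y₁) = (25, 2).
Step 2: Apply the recurrence (x_{n+1}, y_{n+1}) = (x₁x_n + 156y₁y_n, x₁y_n + y₁x_n) repeatedly.
  From (x_1, y_1) = (25, 2): x_2 = 25·25 + 156·2·2 = 1249; y_2 = 25·2 + 2·25 = 100.
Step 3: Verify x_2² - 156·y_2² = 1560001 - 1560000 = 1 (should be 1). ✓

(x_1, y_1) = (25, 2); (x_2, y_2) = (1249, 100).


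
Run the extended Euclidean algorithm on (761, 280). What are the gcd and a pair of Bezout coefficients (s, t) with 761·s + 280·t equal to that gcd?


Euclidean algorithm on (761, 280) — divide until remainder is 0:
  761 = 2 · 280 + 201
  280 = 1 · 201 + 79
  201 = 2 · 79 + 43
  79 = 1 · 43 + 36
  43 = 1 · 36 + 7
  36 = 5 · 7 + 1
  7 = 7 · 1 + 0
gcd(761, 280) = 1.
Track Bezout coefficients alongside the remainders: start with r₀ = 761 = a·1 + b·0 (s = 1, t = 0) and r₁ = 280 = a·0 + b·1 (s = 0, t = 1); each new remainder r_{k+1} = r_{k-1} − q_k·r_k inherits s_{k+1} = s_{k-1} − q_k·s_k, t_{k+1} = t_{k-1} − q_k·t_k, so r_k = a·s_k + b·t_k at every step:
  q = 2: r = 201, s = 1 − 2·0 = 1, t = 0 − 2·1 = -2  (check: 761·1 + 280·(-2) = 201)
  q = 1: r = 79, s = 0 − 1·1 = -1, t = 1 − 1·(-2) = 3  (check: 761·(-1) + 280·3 = 79)
  q = 2: r = 43, s = 1 − 2·(-1) = 3, t = -2 − 2·3 = -8  (check: 761·3 + 280·(-8) = 43)
  q = 1: r = 36, s = -1 − 1·3 = -4, t = 3 − 1·(-8) = 11  (check: 761·(-4) + 280·11 = 36)
  q = 1: r = 7, s = 3 − 1·(-4) = 7, t = -8 − 1·11 = -19  (check: 761·7 + 280·(-19) = 7)
  q = 5: r = 1, s = -4 − 5·7 = -39, t = 11 − 5·(-19) = 106  (check: 761·(-39) + 280·106 = 1)
The row with r = 1 (the gcd) gives the Bezout coefficients s = -39, t = 106.
Result: 761 · (-39) + 280 · (106) = 1.

gcd(761, 280) = 1; s = -39, t = 106 (check: 761·(-39) + 280·106 = 1).


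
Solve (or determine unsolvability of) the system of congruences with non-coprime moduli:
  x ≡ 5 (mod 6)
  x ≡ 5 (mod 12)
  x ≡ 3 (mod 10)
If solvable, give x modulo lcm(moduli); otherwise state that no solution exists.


Moduli 6, 12, 10 are not pairwise coprime, so CRT works modulo lcm(m_i) when all pairwise compatibility conditions hold.
Pairwise compatibility: gcd(m_i, m_j) must divide a_i - a_j for every pair.
Merge one congruence at a time:
  Start: x ≡ 5 (mod 6).
  Combine with x ≡ 5 (mod 12): gcd(6, 12) = 6; 5 - 5 = 0, which IS divisible by 6, so compatible.
    Write x = 5 + 6·t and substitute into x ≡ 5 (mod 12): 6·t ≡ 5 − 5 = 0 (mod 12).
    Divide the congruence (and modulus) by g = 6: 1·t ≡ 0 (mod 2).
    So t ≡ 0 (mod 2).
    Then x = 5 + 6·0 = 5, valid modulo lcm(6, 12) = 12: x ≡ 5 (mod 12).
  Combine with x ≡ 3 (mod 10): gcd(12, 10) = 2; 3 - 5 = -2, which IS divisible by 2, so compatible.
    Write x = 5 + 12·t and substitute into x ≡ 3 (mod 10): 12·t ≡ 3 − 5 = -2 (mod 10).
    Divide the congruence (and modulus) by g = 2: 6·t ≡ -1 (mod 5).
    Reduce coefficients mod 5: 1·t ≡ 4 (mod 5).
    So t ≡ 4 (mod 5).
    Then x = 5 + 12·4 = 53, valid modulo lcm(12, 10) = 60: x ≡ 53 (mod 60).
Verify: 53 mod 6 = 5, 53 mod 12 = 5, 53 mod 10 = 3.

x ≡ 53 (mod 60).


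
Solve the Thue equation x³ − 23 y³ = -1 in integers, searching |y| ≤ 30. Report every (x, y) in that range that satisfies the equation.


The equation is x³ - 23y³ = -1. For fixed y, x³ = 23·y³ − 1, so a solution requires the RHS to be a perfect cube.
Strategy: iterate y from -30 to 30, compute RHS = 23·y³ − 1, and check whether it is a (positive or negative) perfect cube.
Check small values of y:
  y = 0: RHS = -1 = (-1)³ ⇒ x = -1 works.
  y = 1: RHS = 22 is not a perfect cube.
  y = -1: RHS = -24 is not a perfect cube.
  y = 2: RHS = 183 is not a perfect cube.
  y = -2: RHS = -185 is not a perfect cube.
  y = 3: RHS = 620 is not a perfect cube.
  y = -3: RHS = -622 is not a perfect cube.
Continuing the search up to |y| = 30 finds no further solutions beyond those listed.
Collected solutions: (-1, 0).

Solutions (with |y| ≤ 30): (-1, 0).


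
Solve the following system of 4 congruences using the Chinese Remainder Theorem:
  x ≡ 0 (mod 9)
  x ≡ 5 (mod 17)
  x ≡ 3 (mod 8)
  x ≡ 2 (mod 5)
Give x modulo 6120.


Product of moduli M = 9 · 17 · 8 · 5 = 6120.
Merge one congruence at a time:
  Start: x ≡ 0 (mod 9).
  Combine with x ≡ 5 (mod 17); new modulus lcm = 153.
    Write x = 0 + 9·t and substitute into x ≡ 5 (mod 17): 9·t ≡ 5 − 0 = 5 (mod 17).
    The inverse of 9 mod 17 is 2 (since 9·2 = 18 = 1·17 + 1), so t ≡ 2·5 = 10 ≡ 10 (mod 17).
    Then x = 0 + 9·10 = 90, valid modulo lcm(9, 17) = 153: x ≡ 90 (mod 153).
  Combine with x ≡ 3 (mod 8); new modulus lcm = 1224.
    Write x = 90 + 153·t and substitute into x ≡ 3 (mod 8): 153·t ≡ 3 − 90 = -87 (mod 8).
    Reduce coefficients mod 8: 1·t ≡ 1 (mod 8).
    So t ≡ 1 (mod 8).
    Then x = 90 + 153·1 = 243, valid modulo lcm(153, 8) = 1224: x ≡ 243 (mod 1224).
  Combine with x ≡ 2 (mod 5); new modulus lcm = 6120.
    Write x = 243 + 1224·t and substitute into x ≡ 2 (mod 5): 1224·t ≡ 2 − 243 = -241 (mod 5).
    Reduce coefficients mod 5: 4·t ≡ 4 (mod 5).
    The inverse of 4 mod 5 is 4 (since 4·4 = 16 = 3·5 + 1), so t ≡ 4·4 = 16 ≡ 1 (mod 5).
    Then x = 243 + 1224·1 = 1467, valid modulo lcm(1224, 5) = 6120: x ≡ 1467 (mod 6120).
Verify against each original: 1467 mod 9 = 0, 1467 mod 17 = 5, 1467 mod 8 = 3, 1467 mod 5 = 2.

x ≡ 1467 (mod 6120).


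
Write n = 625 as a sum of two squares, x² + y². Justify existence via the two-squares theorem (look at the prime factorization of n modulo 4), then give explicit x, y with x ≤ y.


Step 1: Factor n = 625 = 5^4.
Step 2: Check the mod-4 condition on each prime factor: 5 ≡ 1 (mod 4), exponent 4.
All primes ≡ 3 (mod 4) appear to even exponent (or don't appear), so by the two-squares theorem n IS expressible as a sum of two squares.
Step 3: Build a representation. Group n = k² · m with k = 5 and m = 5 · 5 = 25 (a product of primes ≡ 1 (mod 4)); a representation of m scales to one of n via (k·x)² + (k·y)² = k²(x² + y²). Each prime p ≡ 1 (mod 4) is itself a sum of two squares; find a² by testing p − a² for a perfect square:
  5: 5 − 1² = 4 = 2² ⇒ 5 = 1² + 2².
  Combine using the Brahmagupta–Fibonacci identity (a² + b²)(c² + d²) = (ac − bd)² + (ad + bc)² = (ac + bd)² + (ad − bc)²:
  5 · 5 = 25: from (1² + 2²)(1² + 2²), take (1·1 − 2·2, 1·2 + 2·1) = (1 − 4, 2 + 2) = (-3, 4); dropping signs (only squares matter) gives (3, 4); check 3² + 4² = 9 + 16 = 25 ✓.
  Scale by k = 5: (5·3, 5·4) = (15, 20).
Step 4: Order so x ≤ y and verify: 15² + 20² = 225 + 400 = 625 = n. ✓

n = 625 = 15² + 20² (one valid representation with x ≤ y).


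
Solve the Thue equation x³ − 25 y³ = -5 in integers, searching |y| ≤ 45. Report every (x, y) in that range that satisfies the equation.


The equation is x³ - 25y³ = -5. For fixed y, x³ = 25·y³ − 5, so a solution requires the RHS to be a perfect cube.
Strategy: iterate y from -45 to 45, compute RHS = 25·y³ − 5, and check whether it is a (positive or negative) perfect cube.
Check small values of y:
  y = 0: RHS = -5 is not a perfect cube.
  y = 1: RHS = 20 is not a perfect cube.
  y = -1: RHS = -30 is not a perfect cube.
  y = 2: RHS = 195 is not a perfect cube.
  y = -2: RHS = -205 is not a perfect cube.
  y = 3: RHS = 670 is not a perfect cube.
  y = -3: RHS = -680 is not a perfect cube.
Continuing the search up to |y| = 45 finds no solutions either.
No (x, y) in the scanned range satisfies the equation.

No integer solutions with |y| ≤ 45.


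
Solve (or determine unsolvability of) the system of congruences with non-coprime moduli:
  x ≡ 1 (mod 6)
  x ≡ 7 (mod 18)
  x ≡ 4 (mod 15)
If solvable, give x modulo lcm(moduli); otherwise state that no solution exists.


Moduli 6, 18, 15 are not pairwise coprime, so CRT works modulo lcm(m_i) when all pairwise compatibility conditions hold.
Pairwise compatibility: gcd(m_i, m_j) must divide a_i - a_j for every pair.
Merge one congruence at a time:
  Start: x ≡ 1 (mod 6).
  Combine with x ≡ 7 (mod 18): gcd(6, 18) = 6; 7 - 1 = 6, which IS divisible by 6, so compatible.
    Write x = 1 + 6·t and substitute into x ≡ 7 (mod 18): 6·t ≡ 7 − 1 = 6 (mod 18).
    Divide the congruence (and modulus) by g = 6: 1·t ≡ 1 (mod 3).
    So t ≡ 1 (mod 3).
    Then x = 1 + 6·1 = 7, valid modulo lcm(6, 18) = 18: x ≡ 7 (mod 18).
  Combine with x ≡ 4 (mod 15): gcd(18, 15) = 3; 4 - 7 = -3, which IS divisible by 3, so compatible.
    Write x = 7 + 18·t and substitute into x ≡ 4 (mod 15): 18·t ≡ 4 − 7 = -3 (mod 15).
    Divide the congruence (and modulus) by g = 3: 6·t ≡ -1 (mod 5).
    Reduce coefficients mod 5: 1·t ≡ 4 (mod 5).
    So t ≡ 4 (mod 5).
    Then x = 7 + 18·4 = 79, valid modulo lcm(18, 15) = 90: x ≡ 79 (mod 90).
Verify: 79 mod 6 = 1, 79 mod 18 = 7, 79 mod 15 = 4.

x ≡ 79 (mod 90).


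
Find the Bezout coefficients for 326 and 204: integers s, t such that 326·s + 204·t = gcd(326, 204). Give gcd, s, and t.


Euclidean algorithm on (326, 204) — divide until remainder is 0:
  326 = 1 · 204 + 122
  204 = 1 · 122 + 82
  122 = 1 · 82 + 40
  82 = 2 · 40 + 2
  40 = 20 · 2 + 0
gcd(326, 204) = 2.
Track Bezout coefficients alongside the remainders: start with r₀ = 326 = a·1 + b·0 (s = 1, t = 0) and r₁ = 204 = a·0 + b·1 (s = 0, t = 1); each new remainder r_{k+1} = r_{k-1} − q_k·r_k inherits s_{k+1} = s_{k-1} − q_k·s_k, t_{k+1} = t_{k-1} − q_k·t_k, so r_k = a·s_k + b·t_k at every step:
  q = 1: r = 122, s = 1 − 1·0 = 1, t = 0 − 1·1 = -1  (check: 326·1 + 204·(-1) = 122)
  q = 1: r = 82, s = 0 − 1·1 = -1, t = 1 − 1·(-1) = 2  (check: 326·(-1) + 204·2 = 82)
  q = 1: r = 40, s = 1 − 1·(-1) = 2, t = -1 − 1·2 = -3  (check: 326·2 + 204·(-3) = 40)
  q = 2: r = 2, s = -1 − 2·2 = -5, t = 2 − 2·(-3) = 8  (check: 326·(-5) + 204·8 = 2)
The row with r = 2 (the gcd) gives the Bezout coefficients s = -5, t = 8.
Result: 326 · (-5) + 204 · (8) = 2.

gcd(326, 204) = 2; s = -5, t = 8 (check: 326·(-5) + 204·8 = 2).


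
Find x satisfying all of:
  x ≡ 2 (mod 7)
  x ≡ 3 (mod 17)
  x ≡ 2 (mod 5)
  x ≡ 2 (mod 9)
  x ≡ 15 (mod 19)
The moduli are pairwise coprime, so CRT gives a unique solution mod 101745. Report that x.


Product of moduli M = 7 · 17 · 5 · 9 · 19 = 101745.
Merge one congruence at a time:
  Start: x ≡ 2 (mod 7).
  Combine with x ≡ 3 (mod 17); new modulus lcm = 119.
    Write x = 2 + 7·t and substitute into x ≡ 3 (mod 17): 7·t ≡ 3 − 2 = 1 (mod 17).
    The inverse of 7 mod 17 is 5 (since 7·5 = 35 = 2·17 + 1), so t ≡ 5·1 = 5 ≡ 5 (mod 17).
    Then x = 2 + 7·5 = 37, valid modulo lcm(7, 17) = 119: x ≡ 37 (mod 119).
  Combine with x ≡ 2 (mod 5); new modulus lcm = 595.
    Write x = 37 + 119·t and substitute into x ≡ 2 (mod 5): 119·t ≡ 2 − 37 = -35 (mod 5).
    Reduce coefficients mod 5: 4·t ≡ 0 (mod 5).
    The inverse of 4 mod 5 is 4 (since 4·4 = 16 = 3·5 + 1), so t ≡ 4·0 = 0 ≡ 0 (mod 5).
    Then x = 37 + 119·0 = 37, valid modulo lcm(119, 5) = 595: x ≡ 37 (mod 595).
  Combine with x ≡ 2 (mod 9); new modulus lcm = 5355.
    Write x = 37 + 595·t and substitute into x ≡ 2 (mod 9): 595·t ≡ 2 − 37 = -35 (mod 9).
    Reduce coefficients mod 9: 1·t ≡ 1 (mod 9).
    So t ≡ 1 (mod 9).
    Then x = 37 + 595·1 = 632, valid modulo lcm(595, 9) = 5355: x ≡ 632 (mod 5355).
  Combine with x ≡ 15 (mod 19); new modulus lcm = 101745.
    Write x = 632 + 5355·t and substitute into x ≡ 15 (mod 19): 5355·t ≡ 15 − 632 = -617 (mod 19).
    Reduce coefficients mod 19: 16·t ≡ 10 (mod 19).
    The inverse of 16 mod 19 is 6 (since 16·6 = 96 = 5·19 + 1), so t ≡ 6·10 = 60 ≡ 3 (mod 19).
    Then x = 632 + 5355·3 = 16697, valid modulo lcm(5355, 19) = 101745: x ≡ 16697 (mod 101745).
Verify against each original: 16697 mod 7 = 2, 16697 mod 17 = 3, 16697 mod 5 = 2, 16697 mod 9 = 2, 16697 mod 19 = 15.

x ≡ 16697 (mod 101745).


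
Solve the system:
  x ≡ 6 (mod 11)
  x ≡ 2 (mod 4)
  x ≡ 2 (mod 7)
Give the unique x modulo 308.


Moduli 11, 4, 7 are pairwise coprime; by CRT there is a unique solution modulo M = 11 · 4 · 7 = 308.
Solve pairwise, accumulating the modulus:
  Start with x ≡ 6 (mod 11).
  Combine with x ≡ 2 (mod 4): since gcd(11, 4) = 1, we get a unique residue mod 44.
    Write x = 6 + 11·t and substitute into x ≡ 2 (mod 4): 11·t ≡ 2 − 6 = -4 (mod 4).
    Reduce coefficients mod 4: 3·t ≡ 0 (mod 4).
    The inverse of 3 mod 4 is 3 (since 3·3 = 9 = 2·4 + 1), so t ≡ 3·0 = 0 ≡ 0 (mod 4).
    Then x = 6 + 11·0 = 6, valid modulo lcm(11, 4) = 44: x ≡ 6 (mod 44).
  Combine with x ≡ 2 (mod 7): since gcd(44, 7) = 1, we get a unique residue mod 308.
    Write x = 6 + 44·t and substitute into x ≡ 2 (mod 7): 44·t ≡ 2 − 6 = -4 (mod 7).
    Reduce coefficients mod 7: 2·t ≡ 3 (mod 7).
    The inverse of 2 mod 7 is 4 (since 2·4 = 8 = 1·7 + 1), so t ≡ 4·3 = 12 ≡ 5 (mod 7).
    Then x = 6 + 44·5 = 226, valid modulo lcm(44, 7) = 308: x ≡ 226 (mod 308).
Verify: 226 mod 11 = 6 ✓, 226 mod 4 = 2 ✓, 226 mod 7 = 2 ✓.

x ≡ 226 (mod 308).


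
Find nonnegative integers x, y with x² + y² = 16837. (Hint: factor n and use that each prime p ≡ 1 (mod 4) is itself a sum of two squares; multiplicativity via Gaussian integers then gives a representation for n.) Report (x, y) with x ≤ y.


Step 1: Factor n = 16837 = 113 · 149.
Step 2: Check the mod-4 condition on each prime factor: 113 ≡ 1 (mod 4), exponent 1; 149 ≡ 1 (mod 4), exponent 1.
All primes ≡ 3 (mod 4) appear to even exponent (or don't appear), so by the two-squares theorem n IS expressible as a sum of two squares.
Step 3: Build a representation. Here n = 113 · 149 is a product of primes ≡ 1 (mod 4). Each prime p ≡ 1 (mod 4) is itself a sum of two squares; find a² by testing p − a² for a perfect square:
  113: 113 − 1² = 112, 113 − 2² = 109, 113 − 3² = 104, 113 − 4² = 97, 113 − 5² = 88, 113 − 6² = 77, 113 − 7² = 64 = 8² ⇒ 113 = 7² + 8².
  149: 149 − 1² = 148, 149 − 2² = 145, 149 − 3² = 140, 149 − 4² = 133, 149 − 5² = 124, 149 − 6² = 113, 149 − 7² = 100 = 10² ⇒ 149 = 7² + 10².
  Combine using the Brahmagupta–Fibonacci identity (a² + b²)(c² + d²) = (ac − bd)² + (ad + bc)² = (ac + bd)² + (ad − bc)²:
  113 · 149 = 16837: from (7² + 8²)(7² + 10²), take (7·7 − 8·10, 7·10 + 8·7) = (49 − 80, 70 + 56) = (-31, 126); dropping signs (only squares matter) gives (31, 126); check 31² + 126² = 961 + 15876 = 16837 ✓.
Step 4: Order so x ≤ y and verify: 31² + 126² = 961 + 15876 = 16837 = n. ✓

n = 16837 = 31² + 126² (one valid representation with x ≤ y).


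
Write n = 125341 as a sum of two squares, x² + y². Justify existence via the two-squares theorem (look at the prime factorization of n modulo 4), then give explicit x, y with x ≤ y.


Step 1: Factor n = 125341 = 17 · 73 · 101.
Step 2: Check the mod-4 condition on each prime factor: 17 ≡ 1 (mod 4), exponent 1; 73 ≡ 1 (mod 4), exponent 1; 101 ≡ 1 (mod 4), exponent 1.
All primes ≡ 3 (mod 4) appear to even exponent (or don't appear), so by the two-squares theorem n IS expressible as a sum of two squares.
Step 3: Build a representation. Here n = 17 · 73 · 101 is a product of primes ≡ 1 (mod 4). Each prime p ≡ 1 (mod 4) is itself a sum of two squares; find a² by testing p − a² for a perfect square:
  17: 17 − 1² = 16 = 4² ⇒ 17 = 1² + 4².
  73: 73 − 1² = 72, 73 − 2² = 69, 73 − 3² = 64 = 8² ⇒ 73 = 3² + 8².
  101: 101 − 1² = 100 = 10² ⇒ 101 = 1² + 10².
  Combine using the Brahmagupta–Fibonacci identity (a² + b²)(c² + d²) = (ac − bd)² + (ad + bc)² = (ac + bd)² + (ad − bc)²:
  17 · 73 = 1241: from (1² + 4²)(3² + 8²), take (1·3 − 4·8, 1·8 + 4·3) = (3 − 32, 8 + 12) = (-29, 20); dropping signs (only squares matter) gives (29, 20); check 29² + 20² = 841 + 400 = 1241 ✓.
  1241 · 101 = 125341: from (29² + 20²)(1² + 10²), take (29·1 − 20·10, 29·10 + 20·1) = (29 − 200, 290 + 20) = (-171, 310); dropping signs (only squares matter) gives (171, 310); check 171² + 310² = 29241 + 96100 = 125341 ✓.
Step 4: Order so x ≤ y and verify: 171² + 310² = 29241 + 96100 = 125341 = n. ✓

n = 125341 = 171² + 310² (one valid representation with x ≤ y).


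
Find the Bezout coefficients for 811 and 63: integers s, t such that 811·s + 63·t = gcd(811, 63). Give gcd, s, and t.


Euclidean algorithm on (811, 63) — divide until remainder is 0:
  811 = 12 · 63 + 55
  63 = 1 · 55 + 8
  55 = 6 · 8 + 7
  8 = 1 · 7 + 1
  7 = 7 · 1 + 0
gcd(811, 63) = 1.
Track Bezout coefficients alongside the remainders: start with r₀ = 811 = a·1 + b·0 (s = 1, t = 0) and r₁ = 63 = a·0 + b·1 (s = 0, t = 1); each new remainder r_{k+1} = r_{k-1} − q_k·r_k inherits s_{k+1} = s_{k-1} − q_k·s_k, t_{k+1} = t_{k-1} − q_k·t_k, so r_k = a·s_k + b·t_k at every step:
  q = 12: r = 55, s = 1 − 12·0 = 1, t = 0 − 12·1 = -12  (check: 811·1 + 63·(-12) = 55)
  q = 1: r = 8, s = 0 − 1·1 = -1, t = 1 − 1·(-12) = 13  (check: 811·(-1) + 63·13 = 8)
  q = 6: r = 7, s = 1 − 6·(-1) = 7, t = -12 − 6·13 = -90  (check: 811·7 + 63·(-90) = 7)
  q = 1: r = 1, s = -1 − 1·7 = -8, t = 13 − 1·(-90) = 103  (check: 811·(-8) + 63·103 = 1)
The row with r = 1 (the gcd) gives the Bezout coefficients s = -8, t = 103.
Result: 811 · (-8) + 63 · (103) = 1.

gcd(811, 63) = 1; s = -8, t = 103 (check: 811·(-8) + 63·103 = 1).


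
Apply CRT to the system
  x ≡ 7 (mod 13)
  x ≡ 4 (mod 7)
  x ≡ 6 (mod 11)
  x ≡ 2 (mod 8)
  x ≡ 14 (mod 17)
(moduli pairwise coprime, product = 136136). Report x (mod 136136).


Product of moduli M = 13 · 7 · 11 · 8 · 17 = 136136.
Merge one congruence at a time:
  Start: x ≡ 7 (mod 13).
  Combine with x ≡ 4 (mod 7); new modulus lcm = 91.
    Write x = 7 + 13·t and substitute into x ≡ 4 (mod 7): 13·t ≡ 4 − 7 = -3 (mod 7).
    Reduce coefficients mod 7: 6·t ≡ 4 (mod 7).
    The inverse of 6 mod 7 is 6 (since 6·6 = 36 = 5·7 + 1), so t ≡ 6·4 = 24 ≡ 3 (mod 7).
    Then x = 7 + 13·3 = 46, valid modulo lcm(13, 7) = 91: x ≡ 46 (mod 91).
  Combine with x ≡ 6 (mod 11); new modulus lcm = 1001.
    Write x = 46 + 91·t and substitute into x ≡ 6 (mod 11): 91·t ≡ 6 − 46 = -40 (mod 11).
    Reduce coefficients mod 11: 3·t ≡ 4 (mod 11).
    The inverse of 3 mod 11 is 4 (since 3·4 = 12 = 1·11 + 1), so t ≡ 4·4 = 16 ≡ 5 (mod 11).
    Then x = 46 + 91·5 = 501, valid modulo lcm(91, 11) = 1001: x ≡ 501 (mod 1001).
  Combine with x ≡ 2 (mod 8); new modulus lcm = 8008.
    Write x = 501 + 1001·t and substitute into x ≡ 2 (mod 8): 1001·t ≡ 2 − 501 = -499 (mod 8).
    Reduce coefficients mod 8: 1·t ≡ 5 (mod 8).
    So t ≡ 5 (mod 8).
    Then x = 501 + 1001·5 = 5506, valid modulo lcm(1001, 8) = 8008: x ≡ 5506 (mod 8008).
  Combine with x ≡ 14 (mod 17); new modulus lcm = 136136.
    Write x = 5506 + 8008·t and substitute into x ≡ 14 (mod 17): 8008·t ≡ 14 − 5506 = -5492 (mod 17).
    Reduce coefficients mod 17: 1·t ≡ 16 (mod 17).
    So t ≡ 16 (mod 17).
    Then x = 5506 + 8008·16 = 133634, valid modulo lcm(8008, 17) = 136136: x ≡ 133634 (mod 136136).
Verify against each original: 133634 mod 13 = 7, 133634 mod 7 = 4, 133634 mod 11 = 6, 133634 mod 8 = 2, 133634 mod 17 = 14.

x ≡ 133634 (mod 136136).


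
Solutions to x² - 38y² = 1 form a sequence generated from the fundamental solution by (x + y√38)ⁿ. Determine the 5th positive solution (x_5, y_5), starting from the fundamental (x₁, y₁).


Step 1: Find the fundamental solution (x₁, y₁) of x² - 38y² = 1.
  Expand √38 as a continued fraction. a₀ = ⌊√38⌋ = 6; iterate m_{k+1} = d_k·a_k − m_k, d_{k+1} = (38 − m_{k+1}²)/d_k, a_{k+1} = ⌊(a₀ + m_{k+1})/d_{k+1}⌋ (starting m₀ = 0, d₀ = 1), with convergents p_k = a_k·p_{k-1} + p_{k-2}, q_k = a_k·q_{k-1} + q_{k-2} (p₋₁ = 1, q₋₁ = 0):
  k = 0: a₀ = 6; p₀/q₀ = 6/1; p₀² − 38·q₀² = 36 − 38 = -2.
  k = 1: m = 6, d = 2, a = ⌊(6 + 6)/2⌋ = 6; p/q = (6·6 + 1)/(6·1 + 0) = 37/6; p² − 38·q² = 1369 − 1368 = 1.
  The first convergent with p² − 38·q² = 1 gives the fundamental solution (x₁, y₁) = (37, 6).
Step 2: Apply the recurrence (x_{n+1}, y_{n+1}) = (x₁x_n + 38y₁y_n, x₁y_n + y₁x_n) repeatedly.
  From (x_1, y_1) = (37, 6): x_2 = 37·37 + 38·6·6 = 2737; y_2 = 37·6 + 6·37 = 444.
  From (x_2, y_2) = (2737, 444): x_3 = 37·2737 + 38·6·444 = 202501; y_3 = 37·444 + 6·2737 = 32850.
  From (x_3, y_3) = (202501, 32850): x_4 = 37·202501 + 38·6·32850 = 14982337; y_4 = 37·32850 + 6·202501 = 2430456.
  From (x_4, y_4) = (14982337, 2430456): x_5 = 37·14982337 + 38·6·2430456 = 1108490437; y_5 = 37·2430456 + 6·14982337 = 179820894.
Step 3: Verify x_5² - 38·y_5² = 1228751048920450969 - 1228751048920450968 = 1 (should be 1). ✓

(x_1, y_1) = (37, 6); (x_5, y_5) = (1108490437, 179820894).


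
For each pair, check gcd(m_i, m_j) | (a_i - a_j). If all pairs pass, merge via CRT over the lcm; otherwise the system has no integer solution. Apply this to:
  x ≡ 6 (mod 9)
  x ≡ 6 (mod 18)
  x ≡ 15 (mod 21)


Moduli 9, 18, 21 are not pairwise coprime, so CRT works modulo lcm(m_i) when all pairwise compatibility conditions hold.
Pairwise compatibility: gcd(m_i, m_j) must divide a_i - a_j for every pair.
Merge one congruence at a time:
  Start: x ≡ 6 (mod 9).
  Combine with x ≡ 6 (mod 18): gcd(9, 18) = 9; 6 - 6 = 0, which IS divisible by 9, so compatible.
    Write x = 6 + 9·t and substitute into x ≡ 6 (mod 18): 9·t ≡ 6 − 6 = 0 (mod 18).
    Divide the congruence (and modulus) by g = 9: 1·t ≡ 0 (mod 2).
    So t ≡ 0 (mod 2).
    Then x = 6 + 9·0 = 6, valid modulo lcm(9, 18) = 18: x ≡ 6 (mod 18).
  Combine with x ≡ 15 (mod 21): gcd(18, 21) = 3; 15 - 6 = 9, which IS divisible by 3, so compatible.
    Write x = 6 + 18·t and substitute into x ≡ 15 (mod 21): 18·t ≡ 15 − 6 = 9 (mod 21).
    Divide the congruence (and modulus) by g = 3: 6·t ≡ 3 (mod 7).
    The inverse of 6 mod 7 is 6 (since 6·6 = 36 = 5·7 + 1), so t ≡ 6·3 = 18 ≡ 4 (mod 7).
    Then x = 6 + 18·4 = 78, valid modulo lcm(18, 21) = 126: x ≡ 78 (mod 126).
Verify: 78 mod 9 = 6, 78 mod 18 = 6, 78 mod 21 = 15.

x ≡ 78 (mod 126).


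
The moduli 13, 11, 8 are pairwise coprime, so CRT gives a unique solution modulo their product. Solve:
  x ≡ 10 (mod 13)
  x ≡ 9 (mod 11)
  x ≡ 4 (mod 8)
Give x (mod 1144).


Moduli 13, 11, 8 are pairwise coprime; by CRT there is a unique solution modulo M = 13 · 11 · 8 = 1144.
Solve pairwise, accumulating the modulus:
  Start with x ≡ 10 (mod 13).
  Combine with x ≡ 9 (mod 11): since gcd(13, 11) = 1, we get a unique residue mod 143.
    Write x = 10 + 13·t and substitute into x ≡ 9 (mod 11): 13·t ≡ 9 − 10 = -1 (mod 11).
    Reduce coefficients mod 11: 2·t ≡ 10 (mod 11).
    The inverse of 2 mod 11 is 6 (since 2·6 = 12 = 1·11 + 1), so t ≡ 6·10 = 60 ≡ 5 (mod 11).
    Then x = 10 + 13·5 = 75, valid modulo lcm(13, 11) = 143: x ≡ 75 (mod 143).
  Combine with x ≡ 4 (mod 8): since gcd(143, 8) = 1, we get a unique residue mod 1144.
    Write x = 75 + 143·t and substitute into x ≡ 4 (mod 8): 143·t ≡ 4 − 75 = -71 (mod 8).
    Reduce coefficients mod 8: 7·t ≡ 1 (mod 8).
    The inverse of 7 mod 8 is 7 (since 7·7 = 49 = 6·8 + 1), so t ≡ 7·1 = 7 ≡ 7 (mod 8).
    Then x = 75 + 143·7 = 1076, valid modulo lcm(143, 8) = 1144: x ≡ 1076 (mod 1144).
Verify: 1076 mod 13 = 10 ✓, 1076 mod 11 = 9 ✓, 1076 mod 8 = 4 ✓.

x ≡ 1076 (mod 1144).
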